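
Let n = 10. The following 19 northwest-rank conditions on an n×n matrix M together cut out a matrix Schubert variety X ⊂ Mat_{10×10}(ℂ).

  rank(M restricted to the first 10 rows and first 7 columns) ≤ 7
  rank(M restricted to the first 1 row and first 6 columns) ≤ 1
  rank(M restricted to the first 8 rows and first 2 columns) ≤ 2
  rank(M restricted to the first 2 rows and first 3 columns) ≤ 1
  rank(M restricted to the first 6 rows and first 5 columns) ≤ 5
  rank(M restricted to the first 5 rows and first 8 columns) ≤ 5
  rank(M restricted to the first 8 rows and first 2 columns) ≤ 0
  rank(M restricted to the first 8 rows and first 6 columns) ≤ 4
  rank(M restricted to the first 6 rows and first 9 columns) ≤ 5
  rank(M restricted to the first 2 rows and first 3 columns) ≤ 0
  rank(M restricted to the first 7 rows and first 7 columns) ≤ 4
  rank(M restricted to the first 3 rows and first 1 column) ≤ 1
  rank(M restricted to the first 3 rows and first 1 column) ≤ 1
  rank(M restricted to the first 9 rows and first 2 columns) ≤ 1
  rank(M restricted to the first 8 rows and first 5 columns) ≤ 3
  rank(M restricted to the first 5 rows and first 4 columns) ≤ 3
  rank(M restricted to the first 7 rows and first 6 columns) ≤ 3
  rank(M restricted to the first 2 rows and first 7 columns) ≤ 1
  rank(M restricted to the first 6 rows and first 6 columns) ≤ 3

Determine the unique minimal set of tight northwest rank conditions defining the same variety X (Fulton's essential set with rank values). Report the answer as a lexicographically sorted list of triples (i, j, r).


Reconstructing r_w from the 19 given conditions:

  i=1: 0 | 0 | 0 | 1 | 1 | 1 | 1 | 1 | 1 | 1
  i=2: 0 | 0 | 0 | 1 | 1 | 1 | 1 | 2 | 2 | 2
  i=3: 0 | 0 | 1 | 2 | 2 | 2 | 2 | 3 | 3 | 3
  i=4: 0 | 0 | 1 | 2 | 3 | 3 | 3 | 4 | 4 | 4
  i=5: 0 | 0 | 1 | 2 | 3 | 3 | 4 | 5 | 5 | 5
  i=6: 0 | 0 | 1 | 2 | 3 | 3 | 4 | 5 | 5 | 6
  i=7: 0 | 0 | 1 | 2 | 3 | 3 | 4 | 5 | 6 | 7
  i=8: 0 | 0 | 1 | 2 | 3 | 4 | 5 | 6 | 7 | 8
  i=9: 1 | 1 | 2 | 3 | 4 | 5 | 6 | 7 | 8 | 9
  i=10: 1 | 2 | 3 | 4 | 5 | 6 | 7 | 8 | 9 | 10

second differences of R give the permutation w = (4, 8, 3, 5, 7, 10, 9, 6, 1, 2).

5 SE-corners of the 25-cell Rothe diagram give Ess(w):

[(2, 3, 0), (2, 7, 1), (6, 9, 5), (7, 6, 3), (8, 2, 0)]


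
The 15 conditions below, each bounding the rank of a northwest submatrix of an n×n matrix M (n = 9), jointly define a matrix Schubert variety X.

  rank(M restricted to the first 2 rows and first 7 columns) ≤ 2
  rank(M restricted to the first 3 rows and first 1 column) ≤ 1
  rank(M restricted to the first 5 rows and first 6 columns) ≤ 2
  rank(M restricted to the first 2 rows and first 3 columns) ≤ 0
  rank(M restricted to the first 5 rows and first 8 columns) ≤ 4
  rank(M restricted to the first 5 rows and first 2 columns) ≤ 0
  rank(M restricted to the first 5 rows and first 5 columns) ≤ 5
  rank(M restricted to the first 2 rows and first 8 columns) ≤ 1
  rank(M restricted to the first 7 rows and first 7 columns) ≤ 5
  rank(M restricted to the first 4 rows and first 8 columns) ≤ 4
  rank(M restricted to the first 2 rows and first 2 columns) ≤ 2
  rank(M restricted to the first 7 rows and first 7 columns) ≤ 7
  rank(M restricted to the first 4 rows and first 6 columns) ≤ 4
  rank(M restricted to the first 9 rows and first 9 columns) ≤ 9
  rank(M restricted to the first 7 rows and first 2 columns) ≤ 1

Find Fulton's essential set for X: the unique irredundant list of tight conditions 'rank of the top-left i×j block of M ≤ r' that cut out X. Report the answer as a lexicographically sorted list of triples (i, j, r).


The tightest implied rank at each (i,j), from the 15 conditions:

  0  0  0  1  1  1  1  1  1
  0  0  0  1  1  1  1  1  2
  0  0  1  2  2  2  2  2  3
  0  0  1  2  2  2  3  3  4
  0  0  1  2  2  2  3  4  5
  1  1  2  3  3  3  4  5  6
  1  1  2  3  4  4  5  6  7
  1  2  3  4  5  5  6  7  8
  1  2  3  4  5  6  7  8  9

giving w = (4, 9, 3, 7, 8, 1, 5, 2, 6) via Δ²R.

Rothe diagram D(w) (21 cells), 5 SE-corners (essential conditions):

[(2, 3, 0), (2, 8, 1), (5, 2, 0), (5, 6, 2), (7, 2, 1)]


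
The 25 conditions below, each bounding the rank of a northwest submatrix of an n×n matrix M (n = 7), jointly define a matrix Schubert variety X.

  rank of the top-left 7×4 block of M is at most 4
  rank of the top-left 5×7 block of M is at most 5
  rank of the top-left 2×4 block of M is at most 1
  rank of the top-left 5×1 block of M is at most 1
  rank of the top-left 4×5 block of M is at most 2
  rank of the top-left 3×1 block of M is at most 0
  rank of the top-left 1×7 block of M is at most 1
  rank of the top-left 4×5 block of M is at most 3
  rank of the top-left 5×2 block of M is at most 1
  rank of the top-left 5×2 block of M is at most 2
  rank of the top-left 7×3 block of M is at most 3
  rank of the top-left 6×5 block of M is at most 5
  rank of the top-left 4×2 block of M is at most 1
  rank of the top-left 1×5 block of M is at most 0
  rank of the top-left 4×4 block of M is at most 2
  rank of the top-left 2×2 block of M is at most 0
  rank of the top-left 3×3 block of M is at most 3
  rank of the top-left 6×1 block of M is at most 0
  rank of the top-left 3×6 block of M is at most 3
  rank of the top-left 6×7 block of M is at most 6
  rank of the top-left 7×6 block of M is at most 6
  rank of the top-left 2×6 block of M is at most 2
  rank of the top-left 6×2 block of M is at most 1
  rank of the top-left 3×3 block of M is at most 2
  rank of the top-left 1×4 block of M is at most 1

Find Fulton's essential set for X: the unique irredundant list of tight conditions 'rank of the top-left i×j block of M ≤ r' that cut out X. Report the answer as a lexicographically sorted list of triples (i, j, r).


The tightest implied rank at each (i,j), from the 25 conditions:

  R[1]: 0, 0, 0, 0, 0, 1, 1
  R[2]: 0, 0, 1, 1, 1, 2, 2
  R[3]: 0, 1, 2, 2, 2, 3, 3
  R[4]: 0, 1, 2, 2, 2, 3, 4
  R[5]: 0, 1, 2, 3, 3, 4, 5
  R[6]: 0, 1, 2, 3, 4, 5, 6
  R[7]: 1, 2, 3, 4, 5, 6, 7

hence w(1..7) = (6, 3, 2, 7, 4, 5, 1).

|D(w)|=13, |Ess(w)|=4:

[(1, 5, 0), (2, 2, 0), (4, 5, 2), (6, 1, 0)]


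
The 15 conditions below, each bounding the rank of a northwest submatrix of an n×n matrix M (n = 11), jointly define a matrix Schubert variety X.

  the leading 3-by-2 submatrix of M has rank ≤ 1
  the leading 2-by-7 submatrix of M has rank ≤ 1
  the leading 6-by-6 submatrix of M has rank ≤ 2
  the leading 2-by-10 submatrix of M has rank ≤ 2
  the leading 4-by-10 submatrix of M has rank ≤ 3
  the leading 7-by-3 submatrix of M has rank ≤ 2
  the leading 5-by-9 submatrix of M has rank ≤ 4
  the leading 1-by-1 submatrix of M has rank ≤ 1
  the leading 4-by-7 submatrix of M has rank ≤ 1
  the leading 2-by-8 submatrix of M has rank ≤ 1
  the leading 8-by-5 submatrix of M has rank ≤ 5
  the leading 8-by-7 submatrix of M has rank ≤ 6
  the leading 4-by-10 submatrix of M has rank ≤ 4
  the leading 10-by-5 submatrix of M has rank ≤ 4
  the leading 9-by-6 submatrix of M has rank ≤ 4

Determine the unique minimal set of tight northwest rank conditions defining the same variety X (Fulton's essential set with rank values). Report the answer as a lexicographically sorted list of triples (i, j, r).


Recovering R(i,j) via the rank-extension bound from the 15 conditions:

  row 1: 1 1 1 1 1 1 1 1 1 1 1
  row 2: 1 1 1 1 1 1 1 1 2 2 2
  row 3: 1 1 1 1 1 1 1 2 3 3 3
  row 4: 1 1 1 1 1 1 1 2 3 3 4
  row 5: 1 2 2 2 2 2 2 3 4 4 5
  row 6: 1 2 2 2 2 2 3 4 5 5 6
  row 7: 1 2 2 3 3 3 4 5 6 6 7
  row 8: 1 2 3 4 4 4 5 6 7 7 8
  row 9: 1 2 3 4 4 4 5 6 7 8 9
  row 10: 1 2 3 4 4 5 6 7 8 9 10
  row 11: 1 2 3 4 5 6 7 8 9 10 11

second differences of R give the permutation w = (1, 9, 8, 11, 2, 7, 4, 3, 10, 6, 5).

D(w) has 28 cells with 7 SE-corners; essential set:

[(2, 8, 1), (4, 7, 1), (4, 10, 3), (6, 6, 2), (7, 3, 2), (9, 6, 4), (10, 5, 4)]


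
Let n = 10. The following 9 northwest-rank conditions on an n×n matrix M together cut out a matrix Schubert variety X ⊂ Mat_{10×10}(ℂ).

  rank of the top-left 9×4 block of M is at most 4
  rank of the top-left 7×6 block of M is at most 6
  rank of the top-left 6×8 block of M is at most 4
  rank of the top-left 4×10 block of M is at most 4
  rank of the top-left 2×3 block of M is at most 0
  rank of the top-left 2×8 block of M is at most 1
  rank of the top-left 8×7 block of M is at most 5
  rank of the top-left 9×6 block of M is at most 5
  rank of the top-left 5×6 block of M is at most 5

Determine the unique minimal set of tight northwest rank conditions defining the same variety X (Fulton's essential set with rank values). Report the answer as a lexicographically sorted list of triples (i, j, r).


Rank table r_w(10×10) implied by the 9 constraints:

  row 1: 0, 0, 0, 1, 1, 1, 1, 1, 1, 1
  row 2: 0, 0, 0, 1, 1, 1, 1, 1, 2, 2
  row 3: 1, 1, 1, 2, 2, 2, 2, 2, 3, 3
  row 4: 1, 2, 2, 3, 3, 3, 3, 3, 4, 4
  row 5: 1, 2, 3, 4, 4, 4, 4, 4, 5, 5
  row 6: 1, 2, 3, 4, 4, 4, 4, 4, 5, 6
  row 7: 1, 2, 3, 4, 5, 5, 5, 5, 6, 7
  row 8: 1, 2, 3, 4, 5, 5, 5, 6, 7, 8
  row 9: 1, 2, 3, 4, 5, 5, 6, 7, 8, 9
  row 10: 1, 2, 3, 4, 5, 6, 7, 8, 9, 10

the unique w with this rank table is (4, 9, 1, 2, 3, 10, 5, 8, 7, 6).

5 SE-corners of the 17-cell Rothe diagram give Ess(w):

[(2, 3, 0), (2, 8, 1), (6, 8, 4), (8, 7, 5), (9, 6, 5)]


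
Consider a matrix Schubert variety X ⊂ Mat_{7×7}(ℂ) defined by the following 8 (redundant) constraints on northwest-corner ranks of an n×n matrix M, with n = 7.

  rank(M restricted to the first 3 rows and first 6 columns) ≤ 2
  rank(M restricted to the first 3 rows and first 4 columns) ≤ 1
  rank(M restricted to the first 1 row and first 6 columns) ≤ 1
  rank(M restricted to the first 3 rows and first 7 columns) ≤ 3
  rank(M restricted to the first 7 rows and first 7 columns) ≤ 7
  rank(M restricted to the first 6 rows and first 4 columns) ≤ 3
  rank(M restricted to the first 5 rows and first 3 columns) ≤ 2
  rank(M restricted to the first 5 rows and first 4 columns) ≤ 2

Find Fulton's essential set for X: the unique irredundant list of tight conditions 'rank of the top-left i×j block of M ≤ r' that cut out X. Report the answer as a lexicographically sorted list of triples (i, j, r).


Recovering R(i,j) via the rank-extension bound from the 8 conditions:

  row 1: 1 1 1 1 1 1 1
  row 2: 1 1 1 1 2 2 2
  row 3: 1 1 1 1 2 2 3
  row 4: 1 2 2 2 3 3 4
  row 5: 1 2 2 2 3 4 5
  row 6: 1 2 3 3 4 5 6
  row 7: 1 2 3 4 5 6 7

giving w = (1, 5, 7, 2, 6, 3, 4) via Δ²R.

ℓ(w)=9; the 3 essential cells (i,j,r):

[(3, 4, 1), (3, 6, 2), (5, 4, 2)]


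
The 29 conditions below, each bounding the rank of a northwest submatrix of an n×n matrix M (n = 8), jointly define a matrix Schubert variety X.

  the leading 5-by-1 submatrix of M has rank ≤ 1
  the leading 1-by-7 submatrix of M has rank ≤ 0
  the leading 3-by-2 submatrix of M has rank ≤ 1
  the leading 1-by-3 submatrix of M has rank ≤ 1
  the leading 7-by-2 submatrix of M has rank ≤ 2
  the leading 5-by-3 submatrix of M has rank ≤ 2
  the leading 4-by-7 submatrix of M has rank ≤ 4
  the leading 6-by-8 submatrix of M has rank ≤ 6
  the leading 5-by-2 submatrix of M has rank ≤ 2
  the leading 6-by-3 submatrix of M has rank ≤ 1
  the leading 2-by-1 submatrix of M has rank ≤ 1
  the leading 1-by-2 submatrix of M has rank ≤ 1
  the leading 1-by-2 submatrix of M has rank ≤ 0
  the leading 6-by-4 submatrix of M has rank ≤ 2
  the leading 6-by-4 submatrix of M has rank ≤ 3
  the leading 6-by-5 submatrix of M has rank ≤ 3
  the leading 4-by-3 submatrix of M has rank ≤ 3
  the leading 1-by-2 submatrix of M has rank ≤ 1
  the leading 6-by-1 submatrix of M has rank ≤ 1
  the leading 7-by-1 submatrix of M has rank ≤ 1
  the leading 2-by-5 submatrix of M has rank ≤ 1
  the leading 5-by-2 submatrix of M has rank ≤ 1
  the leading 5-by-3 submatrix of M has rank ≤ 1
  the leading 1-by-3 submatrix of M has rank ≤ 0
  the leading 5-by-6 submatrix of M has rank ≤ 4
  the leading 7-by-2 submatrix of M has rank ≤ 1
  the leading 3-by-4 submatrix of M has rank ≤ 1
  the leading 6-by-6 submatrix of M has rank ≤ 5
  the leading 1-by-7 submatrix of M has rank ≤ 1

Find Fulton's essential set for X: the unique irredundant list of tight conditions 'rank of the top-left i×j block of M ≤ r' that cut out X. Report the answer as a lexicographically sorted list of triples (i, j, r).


Reconstructing r_w from the 29 given conditions:

  R[1]: 0, 0, 0, 0, 0, 0, 0, 1
  R[2]: 1, 1, 1, 1, 1, 1, 1, 2
  R[3]: 1, 1, 1, 1, 2, 2, 2, 3
  R[4]: 1, 1, 1, 2, 3, 3, 3, 4
  R[5]: 1, 1, 1, 2, 3, 4, 4, 5
  R[6]: 1, 1, 1, 2, 3, 4, 5, 6
  R[7]: 1, 1, 2, 3, 4, 5, 6, 7
  R[8]: 1, 2, 3, 4, 5, 6, 7, 8

giving w = (8, 1, 5, 4, 6, 7, 3, 2) via Δ²R.

D(w) has 17 cells with 4 SE-corners; essential set:

[(1, 7, 0), (3, 4, 1), (6, 3, 1), (7, 2, 1)]


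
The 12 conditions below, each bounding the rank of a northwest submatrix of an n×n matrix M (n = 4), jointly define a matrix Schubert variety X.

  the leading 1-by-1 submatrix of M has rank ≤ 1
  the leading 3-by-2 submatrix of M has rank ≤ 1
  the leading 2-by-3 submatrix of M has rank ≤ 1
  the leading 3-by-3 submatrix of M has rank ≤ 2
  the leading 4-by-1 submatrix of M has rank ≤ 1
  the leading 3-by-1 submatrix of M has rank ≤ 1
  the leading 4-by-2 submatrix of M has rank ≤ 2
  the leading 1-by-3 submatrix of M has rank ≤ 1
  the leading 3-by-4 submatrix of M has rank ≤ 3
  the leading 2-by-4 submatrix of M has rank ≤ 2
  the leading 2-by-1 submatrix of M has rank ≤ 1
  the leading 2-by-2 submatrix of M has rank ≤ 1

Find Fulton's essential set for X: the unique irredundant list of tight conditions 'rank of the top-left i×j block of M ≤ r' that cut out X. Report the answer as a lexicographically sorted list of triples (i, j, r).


Propagating the 12 rank bounds to every northwest block:

  row 1: 1  1  1  1
  row 2: 1  1  1  2
  row 3: 1  1  2  3
  row 4: 1  2  3  4

giving w = (1, 4, 3, 2) via Δ²R.

|D(w)|=3, |Ess(w)|=2:

[(2, 3, 1), (3, 2, 1)]


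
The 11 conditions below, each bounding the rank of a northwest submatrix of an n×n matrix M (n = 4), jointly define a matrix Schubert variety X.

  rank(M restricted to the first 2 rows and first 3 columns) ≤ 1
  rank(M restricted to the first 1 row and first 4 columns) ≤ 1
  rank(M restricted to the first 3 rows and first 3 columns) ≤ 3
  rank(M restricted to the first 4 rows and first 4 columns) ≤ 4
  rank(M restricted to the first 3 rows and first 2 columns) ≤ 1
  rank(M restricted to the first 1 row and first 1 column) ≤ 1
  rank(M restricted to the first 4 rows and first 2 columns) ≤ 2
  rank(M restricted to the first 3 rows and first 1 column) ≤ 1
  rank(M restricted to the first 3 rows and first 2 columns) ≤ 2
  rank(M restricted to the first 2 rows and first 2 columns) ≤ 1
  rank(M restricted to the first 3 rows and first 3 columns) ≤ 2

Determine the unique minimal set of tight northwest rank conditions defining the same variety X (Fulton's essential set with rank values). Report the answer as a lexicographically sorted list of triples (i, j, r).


Rank table r_w(4×4) implied by the 11 constraints:

  i=1: 1, 1, 1, 1
  i=2: 1, 1, 1, 2
  i=3: 1, 1, 2, 3
  i=4: 1, 2, 3, 4

so w = (1, 4, 3, 2).

D(w) has 3 cells with 2 SE-corners; essential set:

[(2, 3, 1), (3, 2, 1)]


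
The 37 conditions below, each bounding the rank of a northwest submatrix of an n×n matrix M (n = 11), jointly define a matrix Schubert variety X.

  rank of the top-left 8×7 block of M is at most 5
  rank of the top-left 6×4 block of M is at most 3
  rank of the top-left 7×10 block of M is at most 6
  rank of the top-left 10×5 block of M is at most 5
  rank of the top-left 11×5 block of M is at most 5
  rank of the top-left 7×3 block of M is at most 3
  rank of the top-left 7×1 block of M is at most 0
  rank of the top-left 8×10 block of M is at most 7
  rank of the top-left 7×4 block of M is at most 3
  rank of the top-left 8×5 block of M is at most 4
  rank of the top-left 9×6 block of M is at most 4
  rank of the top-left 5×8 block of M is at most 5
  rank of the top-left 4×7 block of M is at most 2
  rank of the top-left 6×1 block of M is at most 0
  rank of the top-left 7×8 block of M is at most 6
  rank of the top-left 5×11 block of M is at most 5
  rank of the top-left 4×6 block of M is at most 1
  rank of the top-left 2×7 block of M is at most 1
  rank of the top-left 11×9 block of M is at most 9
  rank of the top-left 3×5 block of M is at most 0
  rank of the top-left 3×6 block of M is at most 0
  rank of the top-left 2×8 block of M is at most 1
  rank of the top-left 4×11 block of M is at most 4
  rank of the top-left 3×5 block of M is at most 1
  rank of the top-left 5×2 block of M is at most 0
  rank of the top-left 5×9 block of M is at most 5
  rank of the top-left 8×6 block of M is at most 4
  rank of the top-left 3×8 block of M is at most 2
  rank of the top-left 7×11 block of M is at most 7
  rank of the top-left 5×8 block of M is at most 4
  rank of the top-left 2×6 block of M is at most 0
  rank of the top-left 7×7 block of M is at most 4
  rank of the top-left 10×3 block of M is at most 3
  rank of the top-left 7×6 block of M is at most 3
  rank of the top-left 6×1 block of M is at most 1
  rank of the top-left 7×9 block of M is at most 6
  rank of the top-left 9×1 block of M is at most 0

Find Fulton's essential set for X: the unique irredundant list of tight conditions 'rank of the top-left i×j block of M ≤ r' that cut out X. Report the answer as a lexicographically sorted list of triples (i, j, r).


Computing R[i][j] = min implied NW-rank bound (n=11, 37 conditions):

  R[1]: 0, 0, 0, 0, 0, 0, 1, 1, 1, 1, 1
  R[2]: 0, 0, 0, 0, 0, 0, 1, 1, 2, 2, 2
  R[3]: 0, 0, 0, 0, 0, 0, 1, 2, 3, 3, 3
  R[4]: 0, 0, 1, 1, 1, 1, 2, 3, 4, 4, 4
  R[5]: 0, 0, 1, 2, 2, 2, 3, 4, 5, 5, 5
  R[6]: 0, 1, 2, 3, 3, 3, 4, 5, 6, 6, 6
  R[7]: 0, 1, 2, 3, 3, 3, 4, 5, 6, 6, 7
  R[8]: 0, 1, 2, 3, 4, 4, 5, 6, 7, 7, 8
  R[9]: 0, 1, 2, 3, 4, 4, 5, 6, 7, 8, 9
  R[10]: 1, 2, 3, 4, 5, 5, 6, 7, 8, 9, 10
  R[11]: 1, 2, 3, 4, 5, 6, 7, 8, 9, 10, 11

reading off 1-entries of Δ²R: w = (7, 9, 8, 3, 4, 2, 11, 5, 10, 1, 6).

D(w) has 31 cells with 7 SE-corners; essential set:

[(2, 8, 1), (3, 6, 0), (5, 2, 0), (7, 6, 3), (7, 10, 6), (9, 1, 0), (9, 6, 4)]


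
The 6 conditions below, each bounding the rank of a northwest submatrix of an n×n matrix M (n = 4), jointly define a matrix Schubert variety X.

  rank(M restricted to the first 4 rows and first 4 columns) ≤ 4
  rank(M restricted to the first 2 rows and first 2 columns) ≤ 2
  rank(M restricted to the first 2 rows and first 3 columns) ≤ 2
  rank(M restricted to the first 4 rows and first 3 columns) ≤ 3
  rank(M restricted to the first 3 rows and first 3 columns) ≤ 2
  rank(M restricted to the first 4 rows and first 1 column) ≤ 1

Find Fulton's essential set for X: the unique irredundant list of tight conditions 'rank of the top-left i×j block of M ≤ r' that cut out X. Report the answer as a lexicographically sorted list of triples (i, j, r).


The tightest implied rank at each (i,j), from the 6 conditions:

  R[1]: 1 | 1 | 1 | 1
  R[2]: 1 | 2 | 2 | 2
  R[3]: 1 | 2 | 2 | 3
  R[4]: 1 | 2 | 3 | 4

hence w(1..4) = (1, 2, 4, 3).

ℓ(w)=1; the 1 essential cell (i,j,r):

[(3, 3, 2)]


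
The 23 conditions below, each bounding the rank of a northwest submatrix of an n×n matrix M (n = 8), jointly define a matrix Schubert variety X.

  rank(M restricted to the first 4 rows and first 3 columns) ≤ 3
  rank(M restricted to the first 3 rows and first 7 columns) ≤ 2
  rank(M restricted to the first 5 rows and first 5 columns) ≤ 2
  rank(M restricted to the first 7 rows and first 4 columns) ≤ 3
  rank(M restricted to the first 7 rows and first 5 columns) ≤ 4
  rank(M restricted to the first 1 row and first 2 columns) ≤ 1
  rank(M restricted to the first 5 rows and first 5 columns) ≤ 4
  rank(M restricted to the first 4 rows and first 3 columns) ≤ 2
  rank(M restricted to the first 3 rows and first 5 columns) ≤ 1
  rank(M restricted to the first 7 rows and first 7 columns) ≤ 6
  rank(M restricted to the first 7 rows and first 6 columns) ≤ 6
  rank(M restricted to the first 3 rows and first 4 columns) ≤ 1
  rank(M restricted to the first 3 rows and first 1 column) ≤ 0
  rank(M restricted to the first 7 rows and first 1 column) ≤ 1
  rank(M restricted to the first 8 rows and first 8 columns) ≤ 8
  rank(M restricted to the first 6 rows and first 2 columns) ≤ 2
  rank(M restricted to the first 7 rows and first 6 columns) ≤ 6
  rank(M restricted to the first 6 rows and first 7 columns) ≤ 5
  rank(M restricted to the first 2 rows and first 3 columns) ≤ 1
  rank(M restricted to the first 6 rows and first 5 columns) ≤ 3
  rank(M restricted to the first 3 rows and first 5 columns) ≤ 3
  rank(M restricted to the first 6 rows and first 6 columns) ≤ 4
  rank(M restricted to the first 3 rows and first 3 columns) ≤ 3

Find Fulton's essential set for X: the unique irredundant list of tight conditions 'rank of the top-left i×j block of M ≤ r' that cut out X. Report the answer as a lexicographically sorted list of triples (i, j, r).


Recovering R(i,j) via the rank-extension bound from the 23 conditions:

  R[1]: 0 1 1 1 1 1 1 1
  R[2]: 0 1 1 1 1 2 2 2
  R[3]: 0 1 1 1 1 2 2 3
  R[4]: 1 2 2 2 2 3 3 4
  R[5]: 1 2 2 2 2 3 4 5
  R[6]: 1 2 3 3 3 4 5 6
  R[7]: 1 2 3 3 4 5 6 7
  R[8]: 1 2 3 4 5 6 7 8

hence w(1..8) = (2, 6, 8, 1, 7, 3, 5, 4).

5 SE-corners of the 14-cell Rothe diagram give Ess(w):

[(3, 1, 0), (3, 5, 1), (3, 7, 2), (5, 5, 2), (7, 4, 3)]


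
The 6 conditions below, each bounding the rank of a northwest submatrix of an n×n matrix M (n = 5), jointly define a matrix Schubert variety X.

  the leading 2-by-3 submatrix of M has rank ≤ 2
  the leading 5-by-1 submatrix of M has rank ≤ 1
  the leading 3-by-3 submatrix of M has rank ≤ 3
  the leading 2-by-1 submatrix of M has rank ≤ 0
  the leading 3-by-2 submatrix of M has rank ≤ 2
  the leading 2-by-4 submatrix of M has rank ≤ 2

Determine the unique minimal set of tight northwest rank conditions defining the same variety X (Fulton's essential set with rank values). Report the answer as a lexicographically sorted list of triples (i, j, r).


Propagating the 6 rank bounds to every northwest block:

  row 1: 0  1  1  1  1
  row 2: 0  1  2  2  2
  row 3: 1  2  3  3  3
  row 4: 1  2  3  4  4
  row 5: 1  2  3  4  5

reading off 1-entries of Δ²R: w = (2, 3, 1, 4, 5).

1 SE-corner of the 2-cell Rothe diagram gives Ess(w):

[(2, 1, 0)]


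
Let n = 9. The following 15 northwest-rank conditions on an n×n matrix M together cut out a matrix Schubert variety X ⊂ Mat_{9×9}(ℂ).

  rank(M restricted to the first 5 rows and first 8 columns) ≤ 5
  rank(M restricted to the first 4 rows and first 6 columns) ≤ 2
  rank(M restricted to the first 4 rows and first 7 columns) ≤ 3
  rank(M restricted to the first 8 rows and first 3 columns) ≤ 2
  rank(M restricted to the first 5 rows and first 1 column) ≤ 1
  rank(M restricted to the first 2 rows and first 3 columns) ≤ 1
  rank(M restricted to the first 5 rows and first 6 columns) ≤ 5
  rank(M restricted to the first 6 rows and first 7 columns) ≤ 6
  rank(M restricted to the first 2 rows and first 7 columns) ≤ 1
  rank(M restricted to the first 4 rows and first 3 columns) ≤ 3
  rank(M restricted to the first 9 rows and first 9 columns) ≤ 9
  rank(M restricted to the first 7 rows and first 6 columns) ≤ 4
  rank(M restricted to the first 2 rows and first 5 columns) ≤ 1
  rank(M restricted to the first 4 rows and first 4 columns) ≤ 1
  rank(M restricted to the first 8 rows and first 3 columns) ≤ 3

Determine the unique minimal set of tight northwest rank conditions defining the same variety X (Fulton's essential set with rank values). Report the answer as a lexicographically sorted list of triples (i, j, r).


Propagating the 15 rank bounds to every northwest block:

  R[1]: 1, 1, 1, 1, 1, 1, 1, 1, 1
  R[2]: 1, 1, 1, 1, 1, 1, 1, 2, 2
  R[3]: 1, 1, 1, 1, 2, 2, 2, 3, 3
  R[4]: 1, 1, 1, 1, 2, 2, 3, 4, 4
  R[5]: 1, 2, 2, 2, 3, 3, 4, 5, 5
  R[6]: 1, 2, 2, 3, 4, 4, 5, 6, 6
  R[7]: 1, 2, 2, 3, 4, 4, 5, 6, 7
  R[8]: 1, 2, 2, 3, 4, 5, 6, 7, 8
  R[9]: 1, 2, 3, 4, 5, 6, 7, 8, 9

the unique w with this rank table is (1, 8, 5, 7, 2, 4, 9, 6, 3).

|D(w)|=17, |Ess(w)|=5:

[(2, 7, 1), (4, 4, 1), (4, 6, 2), (7, 6, 4), (8, 3, 2)]


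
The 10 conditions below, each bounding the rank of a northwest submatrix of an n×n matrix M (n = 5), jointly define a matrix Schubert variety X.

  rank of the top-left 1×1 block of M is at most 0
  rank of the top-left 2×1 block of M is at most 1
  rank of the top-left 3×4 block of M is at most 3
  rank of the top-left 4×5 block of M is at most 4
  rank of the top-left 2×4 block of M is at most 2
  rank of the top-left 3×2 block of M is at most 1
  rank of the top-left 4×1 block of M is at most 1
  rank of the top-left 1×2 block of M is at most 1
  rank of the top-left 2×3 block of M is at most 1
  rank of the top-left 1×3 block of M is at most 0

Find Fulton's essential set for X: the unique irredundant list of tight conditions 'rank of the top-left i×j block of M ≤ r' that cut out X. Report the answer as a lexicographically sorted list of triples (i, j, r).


Rank table r_w(5×5) implied by the 10 constraints:

  i=1: 0  0  0  1  1
  i=2: 1  1  1  2  2
  i=3: 1  1  2  3  3
  i=4: 1  2  3  4  4
  i=5: 1  2  3  4  5

second differences of R give the permutation w = (4, 1, 3, 2, 5).

ℓ(w)=4; the 2 essential cells (i,j,r):

[(1, 3, 0), (3, 2, 1)]


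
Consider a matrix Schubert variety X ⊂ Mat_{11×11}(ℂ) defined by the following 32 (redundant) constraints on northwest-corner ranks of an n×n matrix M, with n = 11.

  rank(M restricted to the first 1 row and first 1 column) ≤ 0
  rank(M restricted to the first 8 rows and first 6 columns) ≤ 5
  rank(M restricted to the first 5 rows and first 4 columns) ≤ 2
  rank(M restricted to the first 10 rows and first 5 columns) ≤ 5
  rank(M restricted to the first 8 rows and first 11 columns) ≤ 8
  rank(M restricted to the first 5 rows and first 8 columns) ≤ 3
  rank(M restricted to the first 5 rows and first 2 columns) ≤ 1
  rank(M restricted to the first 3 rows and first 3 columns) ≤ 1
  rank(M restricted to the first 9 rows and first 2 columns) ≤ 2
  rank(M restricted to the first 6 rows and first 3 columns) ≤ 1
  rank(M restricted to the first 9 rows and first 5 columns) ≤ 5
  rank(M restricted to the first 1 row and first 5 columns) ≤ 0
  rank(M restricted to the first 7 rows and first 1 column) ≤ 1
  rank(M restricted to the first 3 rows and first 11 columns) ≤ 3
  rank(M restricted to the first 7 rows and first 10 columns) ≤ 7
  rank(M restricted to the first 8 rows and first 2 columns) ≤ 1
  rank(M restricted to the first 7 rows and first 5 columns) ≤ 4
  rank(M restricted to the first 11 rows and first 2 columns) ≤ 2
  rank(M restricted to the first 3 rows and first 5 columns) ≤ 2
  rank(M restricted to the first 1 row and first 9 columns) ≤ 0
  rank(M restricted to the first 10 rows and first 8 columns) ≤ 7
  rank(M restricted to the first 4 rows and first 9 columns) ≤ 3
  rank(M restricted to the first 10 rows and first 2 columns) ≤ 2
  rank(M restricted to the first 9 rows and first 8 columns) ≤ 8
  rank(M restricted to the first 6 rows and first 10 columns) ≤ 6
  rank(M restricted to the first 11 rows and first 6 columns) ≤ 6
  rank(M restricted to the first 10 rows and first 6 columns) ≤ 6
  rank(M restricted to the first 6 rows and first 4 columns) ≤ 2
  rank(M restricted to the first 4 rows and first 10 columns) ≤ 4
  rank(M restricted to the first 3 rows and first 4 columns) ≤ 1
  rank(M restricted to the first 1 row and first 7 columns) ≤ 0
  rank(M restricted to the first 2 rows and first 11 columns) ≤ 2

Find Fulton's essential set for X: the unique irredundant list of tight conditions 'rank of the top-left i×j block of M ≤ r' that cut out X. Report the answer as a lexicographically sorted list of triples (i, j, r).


The tightest implied rank at each (i,j), from the 32 conditions:

  i=1: 0  0  0  0  0  0  0  0  0  1  1
  i=2: 1  1  1  1  1  1  1  1  1  2  2
  i=3: 1  1  1  1  2  2  2  2  2  3  3
  i=4: 1  1  1  2  3  3  3  3  3  4  4
  i=5: 1  1  1  2  3  3  3  3  4  5  5
  i=6: 1  1  1  2  3  4  4  4  5  6  6
  i=7: 1  1  2  3  4  5  5  5  6  7  7
  i=8: 1  1  2  3  4  5  6  6  7  8  8
  i=9: 1  2  3  4  5  6  7  7  8  9  9
  i=10: 1  2  3  4  5  6  7  7  8  9  10
  i=11: 1  2  3  4  5  6  7  8  9  10  11

hence w(1..11) = (10, 1, 5, 4, 9, 6, 3, 7, 2, 11, 8).

6 SE-corners of the 24-cell Rothe diagram give Ess(w):

[(1, 9, 0), (3, 4, 1), (5, 8, 3), (6, 3, 1), (8, 2, 1), (10, 8, 7)]


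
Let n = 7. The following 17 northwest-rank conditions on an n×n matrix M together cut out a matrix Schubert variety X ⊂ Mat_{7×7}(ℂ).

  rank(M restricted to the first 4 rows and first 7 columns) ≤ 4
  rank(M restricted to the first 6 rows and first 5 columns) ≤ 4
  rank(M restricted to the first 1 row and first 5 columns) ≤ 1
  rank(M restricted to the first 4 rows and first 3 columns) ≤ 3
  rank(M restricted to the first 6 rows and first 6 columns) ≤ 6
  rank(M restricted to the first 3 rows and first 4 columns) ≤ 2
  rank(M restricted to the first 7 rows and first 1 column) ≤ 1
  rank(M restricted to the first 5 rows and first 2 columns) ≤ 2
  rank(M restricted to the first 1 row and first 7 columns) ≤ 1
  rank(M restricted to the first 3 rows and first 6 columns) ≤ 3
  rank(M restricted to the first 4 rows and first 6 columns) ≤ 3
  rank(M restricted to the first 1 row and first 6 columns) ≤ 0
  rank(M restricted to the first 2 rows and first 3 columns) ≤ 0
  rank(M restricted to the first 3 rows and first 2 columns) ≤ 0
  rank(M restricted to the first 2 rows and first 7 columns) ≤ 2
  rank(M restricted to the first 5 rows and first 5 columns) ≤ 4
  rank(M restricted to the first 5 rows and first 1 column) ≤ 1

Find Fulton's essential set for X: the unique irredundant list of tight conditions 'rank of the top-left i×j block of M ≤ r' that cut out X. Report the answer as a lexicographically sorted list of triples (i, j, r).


Computing R[i][j] = min implied NW-rank bound (n=7, 17 conditions):

  R[1]: 0 | 0 | 0 | 0 | 0 | 0 | 1
  R[2]: 0 | 0 | 0 | 1 | 1 | 1 | 2
  R[3]: 0 | 0 | 1 | 2 | 2 | 2 | 3
  R[4]: 1 | 1 | 2 | 3 | 3 | 3 | 4
  R[5]: 1 | 2 | 3 | 4 | 4 | 4 | 5
  R[6]: 1 | 2 | 3 | 4 | 4 | 5 | 6
  R[7]: 1 | 2 | 3 | 4 | 5 | 6 | 7

hence w(1..7) = (7, 4, 3, 1, 2, 6, 5).

D(w) has 12 cells with 4 SE-corners; essential set:

[(1, 6, 0), (2, 3, 0), (3, 2, 0), (6, 5, 4)]


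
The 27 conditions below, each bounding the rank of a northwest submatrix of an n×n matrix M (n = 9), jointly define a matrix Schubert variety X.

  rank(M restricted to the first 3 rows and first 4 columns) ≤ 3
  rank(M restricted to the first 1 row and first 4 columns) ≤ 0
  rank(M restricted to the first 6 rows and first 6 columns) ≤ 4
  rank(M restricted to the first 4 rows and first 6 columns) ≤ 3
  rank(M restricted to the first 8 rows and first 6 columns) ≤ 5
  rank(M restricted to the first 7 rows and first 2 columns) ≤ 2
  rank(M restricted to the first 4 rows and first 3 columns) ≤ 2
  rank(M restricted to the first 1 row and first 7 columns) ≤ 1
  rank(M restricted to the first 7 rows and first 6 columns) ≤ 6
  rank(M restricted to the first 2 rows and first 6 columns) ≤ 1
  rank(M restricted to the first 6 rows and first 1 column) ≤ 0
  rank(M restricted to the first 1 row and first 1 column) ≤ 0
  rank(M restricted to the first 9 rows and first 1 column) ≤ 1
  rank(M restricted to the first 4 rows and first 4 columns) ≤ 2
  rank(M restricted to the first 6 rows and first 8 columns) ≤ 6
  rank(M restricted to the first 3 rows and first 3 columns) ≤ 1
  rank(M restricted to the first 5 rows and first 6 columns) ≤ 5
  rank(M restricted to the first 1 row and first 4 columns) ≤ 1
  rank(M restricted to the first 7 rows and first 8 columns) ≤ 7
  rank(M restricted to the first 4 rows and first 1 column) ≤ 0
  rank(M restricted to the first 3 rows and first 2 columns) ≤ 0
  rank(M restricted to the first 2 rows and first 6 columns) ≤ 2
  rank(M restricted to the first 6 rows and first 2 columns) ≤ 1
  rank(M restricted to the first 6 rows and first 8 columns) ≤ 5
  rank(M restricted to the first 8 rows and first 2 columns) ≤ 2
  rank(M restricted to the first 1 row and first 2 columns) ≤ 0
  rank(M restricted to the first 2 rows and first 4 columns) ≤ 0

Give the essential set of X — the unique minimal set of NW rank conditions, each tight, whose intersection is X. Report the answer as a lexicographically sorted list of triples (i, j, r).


Rank table r_w(9×9) implied by the 27 constraints:

  R[1]: 0  0  0  0  1  1  1  1  1
  R[2]: 0  0  0  0  1  1  2  2  2
  R[3]: 0  0  1  1  2  2  3  3  3
  R[4]: 0  1  2  2  3  3  4  4  4
  R[5]: 0  1  2  3  4  4  5  5  5
  R[6]: 0  1  2  3  4  4  5  5  6
  R[7]: 1  2  3  4  5  5  6  6  7
  R[8]: 1  2  3  4  5  5  6  7  8
  R[9]: 1  2  3  4  5  6  7  8  9

second differences of R give the permutation w = (5, 7, 3, 2, 4, 9, 1, 8, 6).

ℓ(w)=17; the 7 essential cells (i,j,r):

[(2, 4, 0), (2, 6, 1), (3, 2, 0), (6, 1, 0), (6, 6, 4), (6, 8, 5), (8, 6, 5)]


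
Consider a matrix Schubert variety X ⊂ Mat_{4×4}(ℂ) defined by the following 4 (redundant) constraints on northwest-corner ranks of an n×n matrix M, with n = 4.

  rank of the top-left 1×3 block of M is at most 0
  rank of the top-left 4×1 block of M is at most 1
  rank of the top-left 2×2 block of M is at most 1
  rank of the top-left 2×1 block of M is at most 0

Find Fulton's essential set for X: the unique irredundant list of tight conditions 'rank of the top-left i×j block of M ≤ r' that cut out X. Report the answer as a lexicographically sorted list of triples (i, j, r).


Recovering R(i,j) via the rank-extension bound from the 4 conditions:

  R[1]: 0  0  0  1
  R[2]: 0  1  1  2
  R[3]: 1  2  2  3
  R[4]: 1  2  3  4

so w = (4, 2, 1, 3).

D(w) has 4 cells with 2 SE-corners; essential set:

[(1, 3, 0), (2, 1, 0)]


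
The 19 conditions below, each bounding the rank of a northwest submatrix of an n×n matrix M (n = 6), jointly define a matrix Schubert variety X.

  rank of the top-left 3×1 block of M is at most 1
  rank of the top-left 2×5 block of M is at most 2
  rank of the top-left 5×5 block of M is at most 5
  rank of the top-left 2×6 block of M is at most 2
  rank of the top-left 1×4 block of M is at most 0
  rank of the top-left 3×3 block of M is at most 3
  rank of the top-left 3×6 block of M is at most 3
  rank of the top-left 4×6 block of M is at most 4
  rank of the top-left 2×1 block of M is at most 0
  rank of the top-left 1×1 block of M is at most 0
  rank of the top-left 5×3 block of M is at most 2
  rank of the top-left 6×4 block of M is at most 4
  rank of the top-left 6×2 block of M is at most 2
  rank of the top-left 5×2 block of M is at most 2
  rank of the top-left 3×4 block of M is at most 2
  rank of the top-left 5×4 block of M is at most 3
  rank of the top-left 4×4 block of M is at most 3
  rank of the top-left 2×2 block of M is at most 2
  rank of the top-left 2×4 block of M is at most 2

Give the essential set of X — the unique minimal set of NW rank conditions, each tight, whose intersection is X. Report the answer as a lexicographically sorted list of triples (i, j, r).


Propagating the 19 rank bounds to every northwest block:

  row 1: 0, 0, 0, 0, 1, 1
  row 2: 0, 1, 1, 1, 2, 2
  row 3: 1, 2, 2, 2, 3, 3
  row 4: 1, 2, 2, 3, 4, 4
  row 5: 1, 2, 2, 3, 4, 5
  row 6: 1, 2, 3, 4, 5, 6

the unique w with this rank table is (5, 2, 1, 4, 6, 3).

D(w) has 7 cells with 3 SE-corners; essential set:

[(1, 4, 0), (2, 1, 0), (5, 3, 2)]


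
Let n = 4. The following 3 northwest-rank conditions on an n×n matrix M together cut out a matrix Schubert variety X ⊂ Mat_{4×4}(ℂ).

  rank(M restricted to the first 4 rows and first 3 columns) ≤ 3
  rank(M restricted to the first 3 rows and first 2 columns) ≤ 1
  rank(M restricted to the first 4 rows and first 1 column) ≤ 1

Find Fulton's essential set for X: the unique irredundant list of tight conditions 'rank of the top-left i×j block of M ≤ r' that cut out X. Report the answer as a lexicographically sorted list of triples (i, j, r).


Computing R[i][j] = min implied NW-rank bound (n=4, 3 conditions):

  i=1: 1, 1, 1, 1
  i=2: 1, 1, 2, 2
  i=3: 1, 1, 2, 3
  i=4: 1, 2, 3, 4

hence w(1..4) = (1, 3, 4, 2).

Rothe diagram D(w) (2 cells), 1 SE-corner (essential condition):

[(3, 2, 1)]


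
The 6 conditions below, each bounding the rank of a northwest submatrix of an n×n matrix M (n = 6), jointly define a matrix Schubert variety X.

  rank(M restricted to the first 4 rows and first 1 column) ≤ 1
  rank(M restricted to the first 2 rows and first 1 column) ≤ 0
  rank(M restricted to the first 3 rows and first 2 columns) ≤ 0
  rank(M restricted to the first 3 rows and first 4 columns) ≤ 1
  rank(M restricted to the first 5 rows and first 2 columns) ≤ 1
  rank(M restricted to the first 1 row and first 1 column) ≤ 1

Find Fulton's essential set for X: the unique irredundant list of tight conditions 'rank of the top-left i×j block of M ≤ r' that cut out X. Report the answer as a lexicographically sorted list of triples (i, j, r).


The tightest implied rank at each (i,j), from the 6 conditions:

  row 1: 0, 0, 1, 1, 1, 1
  row 2: 0, 0, 1, 1, 2, 2
  row 3: 0, 0, 1, 1, 2, 3
  row 4: 1, 1, 2, 2, 3, 4
  row 5: 1, 1, 2, 3, 4, 5
  row 6: 1, 2, 3, 4, 5, 6

hence w(1..6) = (3, 5, 6, 1, 4, 2).

Rothe diagram D(w) (9 cells), 3 SE-corners (essential conditions):

[(3, 2, 0), (3, 4, 1), (5, 2, 1)]


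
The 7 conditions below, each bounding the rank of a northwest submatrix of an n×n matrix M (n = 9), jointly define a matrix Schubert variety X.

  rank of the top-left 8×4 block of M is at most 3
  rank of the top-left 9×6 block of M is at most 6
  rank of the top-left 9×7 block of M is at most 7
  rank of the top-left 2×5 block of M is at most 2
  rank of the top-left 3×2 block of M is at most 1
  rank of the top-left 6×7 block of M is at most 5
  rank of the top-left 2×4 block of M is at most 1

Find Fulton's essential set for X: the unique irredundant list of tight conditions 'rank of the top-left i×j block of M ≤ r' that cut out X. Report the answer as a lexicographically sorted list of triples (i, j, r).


Rank table r_w(9×9) implied by the 7 constraints:

  R[1]: 1  1  1  1  1  1  1  1  1
  R[2]: 1  1  1  1  2  2  2  2  2
  R[3]: 1  1  2  2  3  3  3  3  3
  R[4]: 1  2  3  3  4  4  4  4  4
  R[5]: 1  2  3  3  4  5  5  5  5
  R[6]: 1  2  3  3  4  5  5  6  6
  R[7]: 1  2  3  3  4  5  6  7  7
  R[8]: 1  2  3  3  4  5  6  7  8
  R[9]: 1  2  3  4  5  6  7  8  9

hence w(1..9) = (1, 5, 3, 2, 6, 8, 7, 9, 4).

4 SE-corners of the 9-cell Rothe diagram give Ess(w):

[(2, 4, 1), (3, 2, 1), (6, 7, 5), (8, 4, 3)]


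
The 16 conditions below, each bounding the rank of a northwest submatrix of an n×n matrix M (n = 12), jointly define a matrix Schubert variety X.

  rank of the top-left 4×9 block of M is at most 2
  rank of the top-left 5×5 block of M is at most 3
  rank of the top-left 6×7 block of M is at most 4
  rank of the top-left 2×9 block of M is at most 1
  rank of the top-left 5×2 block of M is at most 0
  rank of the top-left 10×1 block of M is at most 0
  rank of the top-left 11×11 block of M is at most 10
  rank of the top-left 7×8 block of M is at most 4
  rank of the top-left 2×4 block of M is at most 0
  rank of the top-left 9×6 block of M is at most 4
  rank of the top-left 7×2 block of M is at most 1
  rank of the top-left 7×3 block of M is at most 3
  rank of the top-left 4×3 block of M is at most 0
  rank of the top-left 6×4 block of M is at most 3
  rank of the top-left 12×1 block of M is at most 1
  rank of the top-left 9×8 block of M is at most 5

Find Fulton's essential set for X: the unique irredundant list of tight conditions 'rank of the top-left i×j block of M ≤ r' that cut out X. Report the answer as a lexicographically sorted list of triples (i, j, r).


Computing R[i][j] = min implied NW-rank bound (n=12, 16 conditions):

  R[1]: 0  0  0  0  1  1  1  1  1  1  1  1
  R[2]: 0  0  0  0  1  1  1  1  1  2  2  2
  R[3]: 0  0  0  1  2  2  2  2  2  3  3  3
  R[4]: 0  0  0  1  2  2  2  2  2  3  4  4
  R[5]: 0  0  1  2  3  3  3  3  3  4  5  5
  R[6]: 0  1  2  3  4  4  4  4  4  5  6  6
  R[7]: 0  1  2  3  4  4  4  4  5  6  7  7
  R[8]: 0  1  2  3  4  4  5  5  6  7  8  8
  R[9]: 0  1  2  3  4  4  5  5  6  7  8  9
  R[10]: 0  1  2  3  4  5  6  6  7  8  9  10
  R[11]: 1  2  3  4  5  6  7  7  8  9  10  11
  R[12]: 1  2  3  4  5  6  7  8  9  10  11  12

hence w(1..12) = (5, 10, 4, 11, 3, 2, 9, 7, 12, 6, 1, 8).

|D(w)|=35, |Ess(w)|=9:

[(2, 4, 0), (2, 9, 1), (4, 3, 0), (4, 9, 2), (5, 2, 0), (7, 8, 4), (9, 6, 4), (9, 8, 5), (10, 1, 0)]
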